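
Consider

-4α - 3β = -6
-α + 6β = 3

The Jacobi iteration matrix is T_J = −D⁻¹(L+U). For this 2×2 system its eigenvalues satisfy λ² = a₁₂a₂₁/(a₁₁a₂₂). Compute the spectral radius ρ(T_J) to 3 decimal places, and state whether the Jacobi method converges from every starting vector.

0.354

a₁₂a₂₁/(a₁₁a₂₂) = (-3)·(-1) / ((-4)·(6)) = -0.125000
ρ = √|-0.125000| = √0.125000 = 0.354
ρ < 1, so Jacobi converges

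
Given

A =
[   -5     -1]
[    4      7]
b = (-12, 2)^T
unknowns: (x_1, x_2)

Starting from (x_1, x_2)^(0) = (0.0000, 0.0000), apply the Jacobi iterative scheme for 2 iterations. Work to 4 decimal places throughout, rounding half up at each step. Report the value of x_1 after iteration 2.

Iteration 1:
  x_1 = (-12 - (-1)·0.0000) / (-5) = 2.4000
  x_2 = (2 - (4)·0.0000) / (7) = 0.2857
Iteration 2:
  x_1 = (-12 - (-1)·0.2857) / (-5) = 2.3429
  x_2 = (2 - (4)·2.4000) / (7) = -1.0857

2.3429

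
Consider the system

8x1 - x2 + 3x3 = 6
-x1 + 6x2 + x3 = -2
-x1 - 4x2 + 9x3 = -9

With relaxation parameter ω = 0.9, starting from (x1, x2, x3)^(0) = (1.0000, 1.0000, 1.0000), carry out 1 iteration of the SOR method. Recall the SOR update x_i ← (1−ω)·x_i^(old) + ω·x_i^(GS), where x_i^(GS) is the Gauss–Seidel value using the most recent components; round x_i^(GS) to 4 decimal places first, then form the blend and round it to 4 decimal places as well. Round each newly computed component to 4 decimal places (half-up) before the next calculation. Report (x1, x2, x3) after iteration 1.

Iteration 1:
  x1: GS value = (6 - (-1)·1.0000 - (3)·1.0000) / (8) = 0.5000;  x1 ← (1−ω)·1.0000 + ω·0.5000 = 0.5500
  x2: GS value = (-2 - (-1)·0.5500 - (1)·1.0000) / (6) = -0.4083;  x2 ← (1−ω)·1.0000 + ω·-0.4083 = -0.2675
  x3: GS value = (-9 - (-1)·0.5500 - (-4)·-0.2675) / (9) = -1.0578;  x3 ← (1−ω)·1.0000 + ω·-1.0578 = -0.8520

(0.5500, -0.2675, -0.8520)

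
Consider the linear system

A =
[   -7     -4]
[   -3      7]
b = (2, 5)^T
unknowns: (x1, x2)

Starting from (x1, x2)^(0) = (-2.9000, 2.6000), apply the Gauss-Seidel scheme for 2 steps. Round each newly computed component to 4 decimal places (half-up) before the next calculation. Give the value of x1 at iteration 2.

Iteration 1:
  x1 = (2 - (-4)·2.6000) / (-7) = -1.7714
  x2 = (5 - (-3)·-1.7714) / (7) = -0.0449
Iteration 2:
  x1 = (2 - (-4)·-0.0449) / (-7) = -0.2601
  x2 = (5 - (-3)·-0.2601) / (7) = 0.6028

-0.2601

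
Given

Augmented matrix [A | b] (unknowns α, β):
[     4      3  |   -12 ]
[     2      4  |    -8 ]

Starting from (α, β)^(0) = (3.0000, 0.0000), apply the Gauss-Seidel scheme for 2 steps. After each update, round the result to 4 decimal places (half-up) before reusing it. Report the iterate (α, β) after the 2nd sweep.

(-2.6250, -0.6875)

Iteration 1:
  α = (-12 - (3)·0.0000) / (4) = -3.0000
  β = (-8 - (2)·-3.0000) / (4) = -0.5000
Iteration 2:
  α = (-12 - (3)·-0.5000) / (4) = -2.6250
  β = (-8 - (2)·-2.6250) / (4) = -0.6875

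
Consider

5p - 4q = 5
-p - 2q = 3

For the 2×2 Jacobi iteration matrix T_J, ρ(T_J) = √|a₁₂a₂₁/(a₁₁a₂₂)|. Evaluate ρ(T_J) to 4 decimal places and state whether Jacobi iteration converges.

a₁₂a₂₁/(a₁₁a₂₂) = (-4)·(-1) / ((5)·(-2)) = -0.400000
ρ = √|-0.400000| = √0.400000 = 0.6325
ρ < 1, so Jacobi converges

0.6325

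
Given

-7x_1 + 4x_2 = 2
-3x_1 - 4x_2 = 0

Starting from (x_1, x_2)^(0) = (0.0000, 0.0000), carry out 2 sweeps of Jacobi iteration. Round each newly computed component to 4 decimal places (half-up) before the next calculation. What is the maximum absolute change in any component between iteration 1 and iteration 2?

0.2143

Iteration 1:
  x_1 = (2 - (4)·0.0000) / (-7) = -0.2857
  x_2 = (0 - (-3)·0.0000) / (-4) = 0.0000
Iteration 2:
  x_1 = (2 - (4)·0.0000) / (-7) = -0.2857
  x_2 = (0 - (-3)·-0.2857) / (-4) = 0.2143
Change: (0.0000, 0.2143) → max |·| = 0.2143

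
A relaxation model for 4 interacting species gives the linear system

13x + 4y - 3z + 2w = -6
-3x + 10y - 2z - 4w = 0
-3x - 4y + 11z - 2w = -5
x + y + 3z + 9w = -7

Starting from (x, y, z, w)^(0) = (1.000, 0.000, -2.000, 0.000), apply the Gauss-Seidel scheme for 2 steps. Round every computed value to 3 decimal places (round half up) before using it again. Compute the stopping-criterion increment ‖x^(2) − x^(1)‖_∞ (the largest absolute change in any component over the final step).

Iteration 1:
  x = (-6 - (4)·0.000 - (-3)·-2.000 - (2)·0.000) / (13) = -0.923
  y = (0 - (-3)·-0.923 - (-2)·-2.000 - (-4)·0.000) / (10) = -0.677
  z = (-5 - (-3)·-0.923 - (-4)·-0.677 - (-2)·0.000) / (11) = -0.952
  w = (-7 - (1)·-0.923 - (1)·-0.677 - (3)·-0.952) / (9) = -0.283
Iteration 2:
  x = (-6 - (4)·-0.677 - (-3)·-0.952 - (2)·-0.283) / (13) = -0.429
  y = (0 - (-3)·-0.429 - (-2)·-0.952 - (-4)·-0.283) / (10) = -0.432
  z = (-5 - (-3)·-0.429 - (-4)·-0.432 - (-2)·-0.283) / (11) = -0.780
  w = (-7 - (1)·-0.429 - (1)·-0.432 - (3)·-0.780) / (9) = -0.422
Change: (0.494, 0.245, 0.172, -0.139) → max |·| = 0.494

0.494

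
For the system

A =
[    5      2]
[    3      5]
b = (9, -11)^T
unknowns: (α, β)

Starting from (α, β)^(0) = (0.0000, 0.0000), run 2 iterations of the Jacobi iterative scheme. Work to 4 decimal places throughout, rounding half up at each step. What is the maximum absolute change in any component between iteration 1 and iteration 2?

1.0800

Iteration 1:
  α = (9 - (2)·0.0000) / (5) = 1.8000
  β = (-11 - (3)·0.0000) / (5) = -2.2000
Iteration 2:
  α = (9 - (2)·-2.2000) / (5) = 2.6800
  β = (-11 - (3)·1.8000) / (5) = -3.2800
Change: (0.8800, -1.0800) → max |·| = 1.0800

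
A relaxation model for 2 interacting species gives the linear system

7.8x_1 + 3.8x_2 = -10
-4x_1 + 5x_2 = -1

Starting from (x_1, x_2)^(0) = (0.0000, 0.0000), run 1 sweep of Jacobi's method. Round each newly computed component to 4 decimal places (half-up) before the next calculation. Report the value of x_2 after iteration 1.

-0.2000

Iteration 1:
  x_1 = (-10 - (3.8)·0.0000) / (7.8) = -1.2821
  x_2 = (-1 - (-4)·0.0000) / (5) = -0.2000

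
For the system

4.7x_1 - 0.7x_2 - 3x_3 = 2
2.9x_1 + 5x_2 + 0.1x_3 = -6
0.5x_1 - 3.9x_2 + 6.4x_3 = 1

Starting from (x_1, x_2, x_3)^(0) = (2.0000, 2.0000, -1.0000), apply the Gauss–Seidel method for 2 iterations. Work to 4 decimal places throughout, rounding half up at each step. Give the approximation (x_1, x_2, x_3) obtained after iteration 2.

(-0.1403, -1.1066, -0.5071)

Iteration 1:
  x_1 = (2 - (-0.7)·2.0000 - (-3)·-1.0000) / (4.7) = 0.0851
  x_2 = (-6 - (2.9)·0.0851 - (0.1)·-1.0000) / (5) = -1.2294
  x_3 = (1 - (0.5)·0.0851 - (-3.9)·-1.2294) / (6.4) = -0.5996
Iteration 2:
  x_1 = (2 - (-0.7)·-1.2294 - (-3)·-0.5996) / (4.7) = -0.1403
  x_2 = (-6 - (2.9)·-0.1403 - (0.1)·-0.5996) / (5) = -1.1066
  x_3 = (1 - (0.5)·-0.1403 - (-3.9)·-1.1066) / (6.4) = -0.5071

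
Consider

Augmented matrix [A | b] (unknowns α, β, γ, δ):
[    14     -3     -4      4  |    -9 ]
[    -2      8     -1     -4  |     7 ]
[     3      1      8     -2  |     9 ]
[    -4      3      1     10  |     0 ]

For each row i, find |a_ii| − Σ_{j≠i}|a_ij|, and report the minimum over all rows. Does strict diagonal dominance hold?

1

row 1: |14| − (3+4+4) = 3
row 2: |8| − (2+1+4) = 1
row 3: |8| − (3+1+2) = 2
row 4: |10| − (4+3+1) = 2
minimum over rows = 1 → strictly diagonally dominant (convergence guaranteed)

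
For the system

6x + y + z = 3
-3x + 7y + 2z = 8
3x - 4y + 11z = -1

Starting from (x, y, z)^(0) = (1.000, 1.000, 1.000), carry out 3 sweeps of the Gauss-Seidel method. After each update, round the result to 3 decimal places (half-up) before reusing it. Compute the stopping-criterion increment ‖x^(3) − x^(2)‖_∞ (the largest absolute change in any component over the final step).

0.060

Iteration 1:
  x = (3 - (1)·1.000 - (1)·1.000) / (6) = 0.167
  y = (8 - (-3)·0.167 - (2)·1.000) / (7) = 0.929
  z = (-1 - (3)·0.167 - (-4)·0.929) / (11) = 0.201
Iteration 2:
  x = (3 - (1)·0.929 - (1)·0.201) / (6) = 0.312
  y = (8 - (-3)·0.312 - (2)·0.201) / (7) = 1.219
  z = (-1 - (3)·0.312 - (-4)·1.219) / (11) = 0.267
Iteration 3:
  x = (3 - (1)·1.219 - (1)·0.267) / (6) = 0.252
  y = (8 - (-3)·0.252 - (2)·0.267) / (7) = 1.175
  z = (-1 - (3)·0.252 - (-4)·1.175) / (11) = 0.268
Change: (-0.060, -0.044, 0.001) → max |·| = 0.060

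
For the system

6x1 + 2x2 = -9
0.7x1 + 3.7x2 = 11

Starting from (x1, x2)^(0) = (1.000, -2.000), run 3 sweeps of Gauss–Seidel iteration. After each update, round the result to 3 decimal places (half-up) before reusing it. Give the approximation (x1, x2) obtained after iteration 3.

(-2.651, 3.475)

Iteration 1:
  x1 = (-9 - (2)·-2.000) / (6) = -0.833
  x2 = (11 - (0.7)·-0.833) / (3.7) = 3.131
Iteration 2:
  x1 = (-9 - (2)·3.131) / (6) = -2.544
  x2 = (11 - (0.7)·-2.544) / (3.7) = 3.454
Iteration 3:
  x1 = (-9 - (2)·3.454) / (6) = -2.651
  x2 = (11 - (0.7)·-2.651) / (3.7) = 3.475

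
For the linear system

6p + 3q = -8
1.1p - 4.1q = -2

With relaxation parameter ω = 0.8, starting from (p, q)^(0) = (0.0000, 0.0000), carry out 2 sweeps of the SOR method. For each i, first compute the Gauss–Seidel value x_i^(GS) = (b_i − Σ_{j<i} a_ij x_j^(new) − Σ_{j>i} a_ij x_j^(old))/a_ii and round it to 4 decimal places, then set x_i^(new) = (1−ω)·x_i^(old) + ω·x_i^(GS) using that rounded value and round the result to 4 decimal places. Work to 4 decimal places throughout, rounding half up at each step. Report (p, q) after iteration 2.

Iteration 1:
  p: GS value = (-8 - (3)·0.0000) / (6) = -1.3333;  p ← (1−ω)·0.0000 + ω·-1.3333 = -1.0666
  q: GS value = (-2 - (1.1)·-1.0666) / (-4.1) = 0.2016;  q ← (1−ω)·0.0000 + ω·0.2016 = 0.1613
Iteration 2:
  p: GS value = (-8 - (3)·0.1613) / (6) = -1.4140;  p ← (1−ω)·-1.0666 + ω·-1.4140 = -1.3445
  q: GS value = (-2 - (1.1)·-1.3445) / (-4.1) = 0.1271;  q ← (1−ω)·0.1613 + ω·0.1271 = 0.1339

(-1.3445, 0.1339)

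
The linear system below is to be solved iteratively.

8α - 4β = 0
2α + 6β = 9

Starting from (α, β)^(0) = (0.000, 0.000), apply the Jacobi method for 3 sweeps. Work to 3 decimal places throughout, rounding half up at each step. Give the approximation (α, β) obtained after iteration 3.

Iteration 1:
  α = (0 - (-4)·0.000) / (8) = 0.000
  β = (9 - (2)·0.000) / (6) = 1.500
Iteration 2:
  α = (0 - (-4)·1.500) / (8) = 0.750
  β = (9 - (2)·0.000) / (6) = 1.500
Iteration 3:
  α = (0 - (-4)·1.500) / (8) = 0.750
  β = (9 - (2)·0.750) / (6) = 1.250

(0.750, 1.250)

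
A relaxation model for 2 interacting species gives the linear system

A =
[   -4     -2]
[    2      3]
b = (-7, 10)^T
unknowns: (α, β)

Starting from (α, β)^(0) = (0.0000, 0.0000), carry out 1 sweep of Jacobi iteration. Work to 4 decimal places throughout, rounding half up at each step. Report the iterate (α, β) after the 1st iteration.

Iteration 1:
  α = (-7 - (-2)·0.0000) / (-4) = 1.7500
  β = (10 - (2)·0.0000) / (3) = 3.3333

(1.7500, 3.3333)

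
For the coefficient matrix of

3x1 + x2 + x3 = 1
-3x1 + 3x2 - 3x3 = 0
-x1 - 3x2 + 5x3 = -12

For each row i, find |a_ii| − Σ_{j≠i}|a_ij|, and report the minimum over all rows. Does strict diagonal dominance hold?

row 1: |3| − (1+1) = 1
row 2: |3| − (3+3) = -3
row 3: |5| − (1+3) = 1
minimum over rows = -3 → not strictly diagonally dominant

-3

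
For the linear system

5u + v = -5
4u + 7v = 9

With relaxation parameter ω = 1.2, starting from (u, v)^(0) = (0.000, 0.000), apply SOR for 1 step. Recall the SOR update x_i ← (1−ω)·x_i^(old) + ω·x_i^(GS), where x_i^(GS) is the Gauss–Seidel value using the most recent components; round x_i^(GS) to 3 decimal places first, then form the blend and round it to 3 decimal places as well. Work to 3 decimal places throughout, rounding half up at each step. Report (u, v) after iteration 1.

(-1.200, 2.365)

Iteration 1:
  u: GS value = (-5 - (1)·0.000) / (5) = -1.000;  u ← (1−ω)·0.000 + ω·-1.000 = -1.200
  v: GS value = (9 - (4)·-1.200) / (7) = 1.971;  v ← (1−ω)·0.000 + ω·1.971 = 2.365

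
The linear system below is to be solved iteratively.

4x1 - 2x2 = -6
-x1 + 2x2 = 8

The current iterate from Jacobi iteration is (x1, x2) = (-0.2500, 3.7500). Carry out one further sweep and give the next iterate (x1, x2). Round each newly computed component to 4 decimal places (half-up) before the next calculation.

(0.3750, 3.8750)

One sweep:
  x1 = (-6 - (-2)·3.7500) / (4) = 0.3750
  x2 = (8 - (-1)·-0.2500) / (2) = 3.8750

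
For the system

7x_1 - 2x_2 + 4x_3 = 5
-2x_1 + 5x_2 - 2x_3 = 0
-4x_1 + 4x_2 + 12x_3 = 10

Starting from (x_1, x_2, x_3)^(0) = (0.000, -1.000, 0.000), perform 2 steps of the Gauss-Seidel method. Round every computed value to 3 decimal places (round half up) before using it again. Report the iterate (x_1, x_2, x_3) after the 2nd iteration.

(0.238, 0.463, 0.758)

Iteration 1:
  x_1 = (5 - (-2)·-1.000 - (4)·0.000) / (7) = 0.429
  x_2 = (0 - (-2)·0.429 - (-2)·0.000) / (5) = 0.172
  x_3 = (10 - (-4)·0.429 - (4)·0.172) / (12) = 0.919
Iteration 2:
  x_1 = (5 - (-2)·0.172 - (4)·0.919) / (7) = 0.238
  x_2 = (0 - (-2)·0.238 - (-2)·0.919) / (5) = 0.463
  x_3 = (10 - (-4)·0.238 - (4)·0.463) / (12) = 0.758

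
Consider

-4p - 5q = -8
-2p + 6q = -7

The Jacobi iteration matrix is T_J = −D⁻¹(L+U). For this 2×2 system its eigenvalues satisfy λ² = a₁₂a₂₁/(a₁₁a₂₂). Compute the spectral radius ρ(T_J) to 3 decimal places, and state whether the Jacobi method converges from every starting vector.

a₁₂a₂₁/(a₁₁a₂₂) = (-5)·(-2) / ((-4)·(6)) = -0.416667
ρ = √|-0.416667| = √0.416667 = 0.645
ρ < 1, so Jacobi converges

0.645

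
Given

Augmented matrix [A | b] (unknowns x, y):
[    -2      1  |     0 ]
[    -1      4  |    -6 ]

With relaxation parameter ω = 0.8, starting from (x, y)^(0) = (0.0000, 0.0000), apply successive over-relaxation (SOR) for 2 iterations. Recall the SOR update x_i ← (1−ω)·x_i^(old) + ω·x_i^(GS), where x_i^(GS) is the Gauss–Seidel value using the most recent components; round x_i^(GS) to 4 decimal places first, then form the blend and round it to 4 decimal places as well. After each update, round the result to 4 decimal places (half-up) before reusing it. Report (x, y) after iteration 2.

Iteration 1:
  x: GS value = (0 - (1)·0.0000) / (-2) = 0.0000;  x ← (1−ω)·0.0000 + ω·0.0000 = 0.0000
  y: GS value = (-6 - (-1)·0.0000) / (4) = -1.5000;  y ← (1−ω)·0.0000 + ω·-1.5000 = -1.2000
Iteration 2:
  x: GS value = (0 - (1)·-1.2000) / (-2) = -0.6000;  x ← (1−ω)·0.0000 + ω·-0.6000 = -0.4800
  y: GS value = (-6 - (-1)·-0.4800) / (4) = -1.6200;  y ← (1−ω)·-1.2000 + ω·-1.6200 = -1.5360

(-0.4800, -1.5360)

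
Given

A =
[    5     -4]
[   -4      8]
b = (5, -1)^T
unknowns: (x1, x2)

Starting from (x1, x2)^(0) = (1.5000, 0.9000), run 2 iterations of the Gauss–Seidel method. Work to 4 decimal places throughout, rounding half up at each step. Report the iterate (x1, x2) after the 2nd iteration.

Iteration 1:
  x1 = (5 - (-4)·0.9000) / (5) = 1.7200
  x2 = (-1 - (-4)·1.7200) / (8) = 0.7350
Iteration 2:
  x1 = (5 - (-4)·0.7350) / (5) = 1.5880
  x2 = (-1 - (-4)·1.5880) / (8) = 0.6690

(1.5880, 0.6690)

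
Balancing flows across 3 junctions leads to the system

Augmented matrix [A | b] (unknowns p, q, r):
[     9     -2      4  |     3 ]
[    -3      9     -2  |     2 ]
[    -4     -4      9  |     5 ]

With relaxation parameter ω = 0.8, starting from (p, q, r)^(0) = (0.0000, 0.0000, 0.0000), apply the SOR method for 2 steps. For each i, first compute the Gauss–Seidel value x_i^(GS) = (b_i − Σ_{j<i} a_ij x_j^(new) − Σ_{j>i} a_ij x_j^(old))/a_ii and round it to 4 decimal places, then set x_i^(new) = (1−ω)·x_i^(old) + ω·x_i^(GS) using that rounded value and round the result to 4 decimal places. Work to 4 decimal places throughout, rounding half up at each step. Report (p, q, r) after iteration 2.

Iteration 1:
  p: GS value = (3 - (-2)·0.0000 - (4)·0.0000) / (9) = 0.3333;  p ← (1−ω)·0.0000 + ω·0.3333 = 0.2666
  q: GS value = (2 - (-3)·0.2666 - (-2)·0.0000) / (9) = 0.3111;  q ← (1−ω)·0.0000 + ω·0.3111 = 0.2489
  r: GS value = (5 - (-4)·0.2666 - (-4)·0.2489) / (9) = 0.7847;  r ← (1−ω)·0.0000 + ω·0.7847 = 0.6278
Iteration 2:
  p: GS value = (3 - (-2)·0.2489 - (4)·0.6278) / (9) = 0.1096;  p ← (1−ω)·0.2666 + ω·0.1096 = 0.1410
  q: GS value = (2 - (-3)·0.1410 - (-2)·0.6278) / (9) = 0.4087;  q ← (1−ω)·0.2489 + ω·0.4087 = 0.3767
  r: GS value = (5 - (-4)·0.1410 - (-4)·0.3767) / (9) = 0.7856;  r ← (1−ω)·0.6278 + ω·0.7856 = 0.7540

(0.1410, 0.3767, 0.7540)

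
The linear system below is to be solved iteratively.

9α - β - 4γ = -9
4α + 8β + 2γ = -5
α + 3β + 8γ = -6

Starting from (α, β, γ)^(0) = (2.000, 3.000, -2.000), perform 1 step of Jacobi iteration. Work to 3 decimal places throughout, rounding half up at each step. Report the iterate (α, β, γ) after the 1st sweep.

(-1.556, -1.125, -2.125)

Iteration 1:
  α = (-9 - (-1)·3.000 - (-4)·-2.000) / (9) = -1.556
  β = (-5 - (4)·2.000 - (2)·-2.000) / (8) = -1.125
  γ = (-6 - (1)·2.000 - (3)·3.000) / (8) = -2.125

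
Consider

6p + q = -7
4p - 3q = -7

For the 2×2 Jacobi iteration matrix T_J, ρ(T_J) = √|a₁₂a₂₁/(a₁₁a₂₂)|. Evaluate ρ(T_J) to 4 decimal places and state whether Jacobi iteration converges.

a₁₂a₂₁/(a₁₁a₂₂) = (1)·(4) / ((6)·(-3)) = -0.222222
ρ = √|-0.222222| = √0.222222 = 0.4714
ρ < 1, so Jacobi converges

0.4714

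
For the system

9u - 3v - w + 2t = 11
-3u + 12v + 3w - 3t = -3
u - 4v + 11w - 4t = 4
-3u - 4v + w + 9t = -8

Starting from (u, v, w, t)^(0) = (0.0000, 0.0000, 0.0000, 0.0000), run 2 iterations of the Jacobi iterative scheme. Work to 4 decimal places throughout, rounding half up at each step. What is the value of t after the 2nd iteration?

-0.6330

Iteration 1:
  u = (11 - (-3)·0.0000 - (-1)·0.0000 - (2)·0.0000) / (9) = 1.2222
  v = (-3 - (-3)·0.0000 - (3)·0.0000 - (-3)·0.0000) / (12) = -0.2500
  w = (4 - (1)·0.0000 - (-4)·0.0000 - (-4)·0.0000) / (11) = 0.3636
  t = (-8 - (-3)·0.0000 - (-4)·0.0000 - (1)·0.0000) / (9) = -0.8889
Iteration 2:
  u = (11 - (-3)·-0.2500 - (-1)·0.3636 - (2)·-0.8889) / (9) = 1.3768
  v = (-3 - (-3)·1.2222 - (3)·0.3636 - (-3)·-0.8889) / (12) = -0.2576
  w = (4 - (1)·1.2222 - (-4)·-0.2500 - (-4)·-0.8889) / (11) = -0.1616
  t = (-8 - (-3)·1.2222 - (-4)·-0.2500 - (1)·0.3636) / (9) = -0.6330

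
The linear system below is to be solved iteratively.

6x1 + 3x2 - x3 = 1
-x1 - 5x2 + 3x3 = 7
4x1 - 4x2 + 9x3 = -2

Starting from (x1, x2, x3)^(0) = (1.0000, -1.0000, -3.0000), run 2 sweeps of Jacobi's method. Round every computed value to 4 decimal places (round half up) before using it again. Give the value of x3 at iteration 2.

-1.8074

Iteration 1:
  x1 = (1 - (3)·-1.0000 - (-1)·-3.0000) / (6) = 0.1667
  x2 = (7 - (-1)·1.0000 - (3)·-3.0000) / (-5) = -3.4000
  x3 = (-2 - (4)·1.0000 - (-4)·-1.0000) / (9) = -1.1111
Iteration 2:
  x1 = (1 - (3)·-3.4000 - (-1)·-1.1111) / (6) = 1.6815
  x2 = (7 - (-1)·0.1667 - (3)·-1.1111) / (-5) = -2.1000
  x3 = (-2 - (4)·0.1667 - (-4)·-3.4000) / (9) = -1.8074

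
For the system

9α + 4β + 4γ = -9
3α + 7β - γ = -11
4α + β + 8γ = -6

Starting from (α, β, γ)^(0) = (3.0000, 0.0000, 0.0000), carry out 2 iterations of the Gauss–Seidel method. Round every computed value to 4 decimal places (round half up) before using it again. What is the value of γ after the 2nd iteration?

-0.3533

Iteration 1:
  α = (-9 - (4)·0.0000 - (4)·0.0000) / (9) = -1.0000
  β = (-11 - (3)·-1.0000 - (-1)·0.0000) / (7) = -1.1429
  γ = (-6 - (4)·-1.0000 - (1)·-1.1429) / (8) = -0.1071
Iteration 2:
  α = (-9 - (4)·-1.1429 - (4)·-0.1071) / (9) = -0.4444
  β = (-11 - (3)·-0.4444 - (-1)·-0.1071) / (7) = -1.3963
  γ = (-6 - (4)·-0.4444 - (1)·-1.3963) / (8) = -0.3533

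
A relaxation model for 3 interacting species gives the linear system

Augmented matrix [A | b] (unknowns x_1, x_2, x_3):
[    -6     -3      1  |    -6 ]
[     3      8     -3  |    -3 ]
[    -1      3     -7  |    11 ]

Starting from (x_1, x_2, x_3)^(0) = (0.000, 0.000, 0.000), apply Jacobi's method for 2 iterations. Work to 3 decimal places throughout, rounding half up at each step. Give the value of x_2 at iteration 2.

-1.339

Iteration 1:
  x_1 = (-6 - (-3)·0.000 - (1)·0.000) / (-6) = 1.000
  x_2 = (-3 - (3)·0.000 - (-3)·0.000) / (8) = -0.375
  x_3 = (11 - (-1)·0.000 - (3)·0.000) / (-7) = -1.571
Iteration 2:
  x_1 = (-6 - (-3)·-0.375 - (1)·-1.571) / (-6) = 0.926
  x_2 = (-3 - (3)·1.000 - (-3)·-1.571) / (8) = -1.339
  x_3 = (11 - (-1)·1.000 - (3)·-0.375) / (-7) = -1.875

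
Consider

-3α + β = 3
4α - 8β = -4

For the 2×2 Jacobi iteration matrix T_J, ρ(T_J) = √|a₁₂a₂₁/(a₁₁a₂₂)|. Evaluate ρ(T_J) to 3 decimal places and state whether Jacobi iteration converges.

a₁₂a₂₁/(a₁₁a₂₂) = (1)·(4) / ((-3)·(-8)) = 0.166667
ρ = √|0.166667| = √0.166667 = 0.408
ρ < 1, so Jacobi converges

0.408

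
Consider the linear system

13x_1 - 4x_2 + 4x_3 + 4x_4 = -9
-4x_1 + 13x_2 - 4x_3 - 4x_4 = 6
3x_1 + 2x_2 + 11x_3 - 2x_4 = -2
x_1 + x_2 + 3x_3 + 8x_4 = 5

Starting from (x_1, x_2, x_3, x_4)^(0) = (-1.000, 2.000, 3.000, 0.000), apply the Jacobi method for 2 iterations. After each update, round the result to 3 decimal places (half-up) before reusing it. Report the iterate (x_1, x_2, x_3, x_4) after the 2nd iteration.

(-0.085, -0.122, -0.219, 0.718)

Iteration 1:
  x_1 = (-9 - (-4)·2.000 - (4)·3.000 - (4)·0.000) / (13) = -1.000
  x_2 = (6 - (-4)·-1.000 - (-4)·3.000 - (-4)·0.000) / (13) = 1.077
  x_3 = (-2 - (3)·-1.000 - (2)·2.000 - (-2)·0.000) / (11) = -0.273
  x_4 = (5 - (1)·-1.000 - (1)·2.000 - (3)·3.000) / (8) = -0.625
Iteration 2:
  x_1 = (-9 - (-4)·1.077 - (4)·-0.273 - (4)·-0.625) / (13) = -0.085
  x_2 = (6 - (-4)·-1.000 - (-4)·-0.273 - (-4)·-0.625) / (13) = -0.122
  x_3 = (-2 - (3)·-1.000 - (2)·1.077 - (-2)·-0.625) / (11) = -0.219
  x_4 = (5 - (1)·-1.000 - (1)·1.077 - (3)·-0.273) / (8) = 0.718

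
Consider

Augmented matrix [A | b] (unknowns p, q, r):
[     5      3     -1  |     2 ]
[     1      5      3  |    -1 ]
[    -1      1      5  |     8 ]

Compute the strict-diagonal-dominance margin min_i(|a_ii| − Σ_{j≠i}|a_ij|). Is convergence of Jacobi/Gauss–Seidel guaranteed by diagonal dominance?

row 1: |5| − (3+1) = 1
row 2: |5| − (1+3) = 1
row 3: |5| − (1+1) = 3
minimum over rows = 1 → strictly diagonally dominant (convergence guaranteed)

1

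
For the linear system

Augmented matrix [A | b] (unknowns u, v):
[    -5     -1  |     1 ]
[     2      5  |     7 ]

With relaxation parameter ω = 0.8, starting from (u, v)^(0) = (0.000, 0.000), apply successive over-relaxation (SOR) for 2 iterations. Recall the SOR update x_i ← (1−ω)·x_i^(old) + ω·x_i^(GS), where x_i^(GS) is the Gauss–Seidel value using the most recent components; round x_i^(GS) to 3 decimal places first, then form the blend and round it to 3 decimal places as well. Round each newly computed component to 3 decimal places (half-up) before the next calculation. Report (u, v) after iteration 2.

Iteration 1:
  u: GS value = (1 - (-1)·0.000) / (-5) = -0.200;  u ← (1−ω)·0.000 + ω·-0.200 = -0.160
  v: GS value = (7 - (2)·-0.160) / (5) = 1.464;  v ← (1−ω)·0.000 + ω·1.464 = 1.171
Iteration 2:
  u: GS value = (1 - (-1)·1.171) / (-5) = -0.434;  u ← (1−ω)·-0.160 + ω·-0.434 = -0.379
  v: GS value = (7 - (2)·-0.379) / (5) = 1.552;  v ← (1−ω)·1.171 + ω·1.552 = 1.476

(-0.379, 1.476)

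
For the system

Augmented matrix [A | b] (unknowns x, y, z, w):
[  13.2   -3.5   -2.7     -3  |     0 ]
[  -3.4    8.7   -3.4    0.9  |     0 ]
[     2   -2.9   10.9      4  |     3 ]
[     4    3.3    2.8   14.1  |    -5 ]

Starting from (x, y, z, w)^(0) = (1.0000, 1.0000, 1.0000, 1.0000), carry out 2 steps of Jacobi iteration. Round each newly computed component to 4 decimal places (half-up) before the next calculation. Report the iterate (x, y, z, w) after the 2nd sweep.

Iteration 1:
  x = (0 - (-3.5)·1.0000 - (-2.7)·1.0000 - (-3)·1.0000) / (13.2) = 0.6970
  y = (0 - (-3.4)·1.0000 - (-3.4)·1.0000 - (0.9)·1.0000) / (8.7) = 0.6782
  z = (3 - (2)·1.0000 - (-2.9)·1.0000 - (4)·1.0000) / (10.9) = -0.0092
  w = (-5 - (4)·1.0000 - (3.3)·1.0000 - (2.8)·1.0000) / (14.1) = -1.0709
Iteration 2:
  x = (0 - (-3.5)·0.6782 - (-2.7)·-0.0092 - (-3)·-1.0709) / (13.2) = -0.0654
  y = (0 - (-3.4)·0.6970 - (-3.4)·-0.0092 - (0.9)·-1.0709) / (8.7) = 0.3796
  z = (3 - (2)·0.6970 - (-2.9)·0.6782 - (4)·-1.0709) / (10.9) = 0.7208
  w = (-5 - (4)·0.6970 - (3.3)·0.6782 - (2.8)·-0.0092) / (14.1) = -0.7092

(-0.0654, 0.3796, 0.7208, -0.7092)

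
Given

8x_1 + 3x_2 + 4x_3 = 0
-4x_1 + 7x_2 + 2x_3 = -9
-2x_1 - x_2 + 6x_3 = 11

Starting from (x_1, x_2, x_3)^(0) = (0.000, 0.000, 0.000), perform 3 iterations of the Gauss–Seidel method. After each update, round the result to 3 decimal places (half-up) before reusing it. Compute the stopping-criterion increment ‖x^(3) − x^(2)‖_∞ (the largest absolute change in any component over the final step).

0.352

Iteration 1:
  x_1 = (0 - (3)·0.000 - (4)·0.000) / (8) = 0.000
  x_2 = (-9 - (-4)·0.000 - (2)·0.000) / (7) = -1.286
  x_3 = (11 - (-2)·0.000 - (-1)·-1.286) / (6) = 1.619
Iteration 2:
  x_1 = (0 - (3)·-1.286 - (4)·1.619) / (8) = -0.327
  x_2 = (-9 - (-4)·-0.327 - (2)·1.619) / (7) = -1.935
  x_3 = (11 - (-2)·-0.327 - (-1)·-1.935) / (6) = 1.402
Iteration 3:
  x_1 = (0 - (3)·-1.935 - (4)·1.402) / (8) = 0.025
  x_2 = (-9 - (-4)·0.025 - (2)·1.402) / (7) = -1.672
  x_3 = (11 - (-2)·0.025 - (-1)·-1.672) / (6) = 1.563
Change: (0.352, 0.263, 0.161) → max |·| = 0.352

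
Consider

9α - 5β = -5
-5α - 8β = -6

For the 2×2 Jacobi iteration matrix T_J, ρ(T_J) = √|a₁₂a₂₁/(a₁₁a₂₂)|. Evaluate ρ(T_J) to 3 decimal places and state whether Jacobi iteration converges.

a₁₂a₂₁/(a₁₁a₂₂) = (-5)·(-5) / ((9)·(-8)) = -0.347222
ρ = √|-0.347222| = √0.347222 = 0.589
ρ < 1, so Jacobi converges

0.589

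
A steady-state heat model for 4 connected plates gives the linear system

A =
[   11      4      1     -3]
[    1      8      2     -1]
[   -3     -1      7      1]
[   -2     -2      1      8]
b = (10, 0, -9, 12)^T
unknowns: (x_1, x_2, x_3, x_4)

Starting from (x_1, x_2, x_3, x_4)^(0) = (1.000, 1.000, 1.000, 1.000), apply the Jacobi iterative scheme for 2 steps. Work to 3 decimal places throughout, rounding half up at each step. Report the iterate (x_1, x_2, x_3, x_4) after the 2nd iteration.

(1.589, 0.358, -1.278, 1.726)

Iteration 1:
  x_1 = (10 - (4)·1.000 - (1)·1.000 - (-3)·1.000) / (11) = 0.727
  x_2 = (0 - (1)·1.000 - (2)·1.000 - (-1)·1.000) / (8) = -0.250
  x_3 = (-9 - (-3)·1.000 - (-1)·1.000 - (1)·1.000) / (7) = -0.857
  x_4 = (12 - (-2)·1.000 - (-2)·1.000 - (1)·1.000) / (8) = 1.875
Iteration 2:
  x_1 = (10 - (4)·-0.250 - (1)·-0.857 - (-3)·1.875) / (11) = 1.589
  x_2 = (0 - (1)·0.727 - (2)·-0.857 - (-1)·1.875) / (8) = 0.358
  x_3 = (-9 - (-3)·0.727 - (-1)·-0.250 - (1)·1.875) / (7) = -1.278
  x_4 = (12 - (-2)·0.727 - (-2)·-0.250 - (1)·-0.857) / (8) = 1.726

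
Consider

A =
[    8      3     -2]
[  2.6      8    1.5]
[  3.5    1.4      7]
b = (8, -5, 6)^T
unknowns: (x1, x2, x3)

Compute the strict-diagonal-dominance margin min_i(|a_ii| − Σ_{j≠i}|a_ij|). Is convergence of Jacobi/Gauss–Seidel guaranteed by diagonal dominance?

2.1

row 1: |8| − (3+2) = 3
row 2: |8| − (2.6+1.5) = 3.9
row 3: |7| − (3.5+1.4) = 2.1
minimum over rows = 2.1 → strictly diagonally dominant (convergence guaranteed)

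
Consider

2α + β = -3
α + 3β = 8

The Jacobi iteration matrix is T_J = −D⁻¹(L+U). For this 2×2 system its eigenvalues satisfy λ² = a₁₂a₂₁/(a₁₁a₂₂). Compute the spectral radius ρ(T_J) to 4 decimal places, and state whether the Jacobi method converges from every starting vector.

0.4082

a₁₂a₂₁/(a₁₁a₂₂) = (1)·(1) / ((2)·(3)) = 0.166667
ρ = √|0.166667| = √0.166667 = 0.4082
ρ < 1, so Jacobi converges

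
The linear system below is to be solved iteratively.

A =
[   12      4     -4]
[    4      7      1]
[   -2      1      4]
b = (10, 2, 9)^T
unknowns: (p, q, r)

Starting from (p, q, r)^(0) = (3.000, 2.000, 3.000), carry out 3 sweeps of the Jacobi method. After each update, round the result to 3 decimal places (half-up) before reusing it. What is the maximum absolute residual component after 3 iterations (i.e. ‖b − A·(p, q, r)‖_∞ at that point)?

Iteration 1:
  p = (10 - (4)·2.000 - (-4)·3.000) / (12) = 1.167
  q = (2 - (4)·3.000 - (1)·3.000) / (7) = -1.857
  r = (9 - (-2)·3.000 - (1)·2.000) / (4) = 3.250
Iteration 2:
  p = (10 - (4)·-1.857 - (-4)·3.250) / (12) = 2.536
  q = (2 - (4)·1.167 - (1)·3.250) / (7) = -0.845
  r = (9 - (-2)·1.167 - (1)·-1.857) / (4) = 3.298
Iteration 3:
  p = (10 - (4)·-0.845 - (-4)·3.298) / (12) = 2.214
  q = (2 - (4)·2.536 - (1)·3.298) / (7) = -1.635
  r = (9 - (-2)·2.536 - (1)·-0.845) / (4) = 3.729
Residual b − A·x = (4.888, 0.860, 0.147); ∞-norm = 4.888

4.888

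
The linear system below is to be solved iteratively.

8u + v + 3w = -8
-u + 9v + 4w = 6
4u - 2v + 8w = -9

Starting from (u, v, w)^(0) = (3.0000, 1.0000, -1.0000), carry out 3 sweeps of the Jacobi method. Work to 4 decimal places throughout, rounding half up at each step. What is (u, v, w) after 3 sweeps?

(-1.0590, 0.8073, -0.5703)

Iteration 1:
  u = (-8 - (1)·1.0000 - (3)·-1.0000) / (8) = -0.7500
  v = (6 - (-1)·3.0000 - (4)·-1.0000) / (9) = 1.4444
  w = (-9 - (4)·3.0000 - (-2)·1.0000) / (8) = -2.3750
Iteration 2:
  u = (-8 - (1)·1.4444 - (3)·-2.3750) / (8) = -0.2899
  v = (6 - (-1)·-0.7500 - (4)·-2.3750) / (9) = 1.6389
  w = (-9 - (4)·-0.7500 - (-2)·1.4444) / (8) = -0.3889
Iteration 3:
  u = (-8 - (1)·1.6389 - (3)·-0.3889) / (8) = -1.0590
  v = (6 - (-1)·-0.2899 - (4)·-0.3889) / (9) = 0.8073
  w = (-9 - (4)·-0.2899 - (-2)·1.6389) / (8) = -0.5703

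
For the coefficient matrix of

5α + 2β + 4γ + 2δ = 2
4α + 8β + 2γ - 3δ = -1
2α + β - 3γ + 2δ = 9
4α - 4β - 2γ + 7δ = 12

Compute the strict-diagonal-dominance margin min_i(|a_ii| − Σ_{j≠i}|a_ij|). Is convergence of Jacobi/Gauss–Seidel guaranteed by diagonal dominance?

row 1: |5| − (2+4+2) = -3
row 2: |8| − (4+2+3) = -1
row 3: |-3| − (2+1+2) = -2
row 4: |7| − (4+4+2) = -3
minimum over rows = -3 → not strictly diagonally dominant

-3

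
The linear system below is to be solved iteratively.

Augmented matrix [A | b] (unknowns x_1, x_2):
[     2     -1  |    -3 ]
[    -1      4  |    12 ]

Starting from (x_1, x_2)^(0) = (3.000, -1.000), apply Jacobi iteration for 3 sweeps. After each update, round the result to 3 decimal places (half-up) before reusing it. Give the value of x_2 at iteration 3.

Iteration 1:
  x_1 = (-3 - (-1)·-1.000) / (2) = -2.000
  x_2 = (12 - (-1)·3.000) / (4) = 3.750
Iteration 2:
  x_1 = (-3 - (-1)·3.750) / (2) = 0.375
  x_2 = (12 - (-1)·-2.000) / (4) = 2.500
Iteration 3:
  x_1 = (-3 - (-1)·2.500) / (2) = -0.250
  x_2 = (12 - (-1)·0.375) / (4) = 3.094

3.094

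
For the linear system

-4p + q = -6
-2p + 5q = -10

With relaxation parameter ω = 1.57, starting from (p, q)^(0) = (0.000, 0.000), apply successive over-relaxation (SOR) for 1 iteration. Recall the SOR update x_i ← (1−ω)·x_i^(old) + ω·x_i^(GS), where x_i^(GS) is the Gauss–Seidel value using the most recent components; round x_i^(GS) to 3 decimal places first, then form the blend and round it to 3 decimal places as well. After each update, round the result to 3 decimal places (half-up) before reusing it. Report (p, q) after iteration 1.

(2.355, -1.661)

Iteration 1:
  p: GS value = (-6 - (1)·0.000) / (-4) = 1.500;  p ← (1−ω)·0.000 + ω·1.500 = 2.355
  q: GS value = (-10 - (-2)·2.355) / (5) = -1.058;  q ← (1−ω)·0.000 + ω·-1.058 = -1.661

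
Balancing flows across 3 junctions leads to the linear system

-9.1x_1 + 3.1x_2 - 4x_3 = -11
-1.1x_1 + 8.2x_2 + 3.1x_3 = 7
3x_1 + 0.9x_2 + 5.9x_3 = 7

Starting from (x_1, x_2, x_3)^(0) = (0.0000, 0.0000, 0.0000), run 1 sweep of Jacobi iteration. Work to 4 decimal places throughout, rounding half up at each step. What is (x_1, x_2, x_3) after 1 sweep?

(1.2088, 0.8537, 1.1864)

Iteration 1:
  x_1 = (-11 - (3.1)·0.0000 - (-4)·0.0000) / (-9.1) = 1.2088
  x_2 = (7 - (-1.1)·0.0000 - (3.1)·0.0000) / (8.2) = 0.8537
  x_3 = (7 - (3)·0.0000 - (0.9)·0.0000) / (5.9) = 1.1864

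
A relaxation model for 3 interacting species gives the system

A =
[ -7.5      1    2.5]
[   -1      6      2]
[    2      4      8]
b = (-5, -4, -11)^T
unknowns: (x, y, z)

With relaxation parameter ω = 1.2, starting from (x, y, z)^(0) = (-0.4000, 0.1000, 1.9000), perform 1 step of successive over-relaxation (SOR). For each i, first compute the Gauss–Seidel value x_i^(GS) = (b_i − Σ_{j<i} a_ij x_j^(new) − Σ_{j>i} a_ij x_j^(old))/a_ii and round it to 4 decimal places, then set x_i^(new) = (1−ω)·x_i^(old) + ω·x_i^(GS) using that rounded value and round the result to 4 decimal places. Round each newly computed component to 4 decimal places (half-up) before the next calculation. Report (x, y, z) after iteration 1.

Iteration 1:
  x: GS value = (-5 - (1)·0.1000 - (2.5)·1.9000) / (-7.5) = 1.3133;  x ← (1−ω)·-0.4000 + ω·1.3133 = 1.6560
  y: GS value = (-4 - (-1)·1.6560 - (2)·1.9000) / (6) = -1.0240;  y ← (1−ω)·0.1000 + ω·-1.0240 = -1.2488
  z: GS value = (-11 - (2)·1.6560 - (4)·-1.2488) / (8) = -1.1646;  z ← (1−ω)·1.9000 + ω·-1.1646 = -1.7775

(1.6560, -1.2488, -1.7775)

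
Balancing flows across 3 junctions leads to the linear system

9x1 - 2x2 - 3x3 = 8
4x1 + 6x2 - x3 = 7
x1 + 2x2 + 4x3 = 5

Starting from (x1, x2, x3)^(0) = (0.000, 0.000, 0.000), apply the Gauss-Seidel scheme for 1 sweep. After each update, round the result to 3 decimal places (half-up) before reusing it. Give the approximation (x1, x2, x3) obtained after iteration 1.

Iteration 1:
  x1 = (8 - (-2)·0.000 - (-3)·0.000) / (9) = 0.889
  x2 = (7 - (4)·0.889 - (-1)·0.000) / (6) = 0.574
  x3 = (5 - (1)·0.889 - (2)·0.574) / (4) = 0.741

(0.889, 0.574, 0.741)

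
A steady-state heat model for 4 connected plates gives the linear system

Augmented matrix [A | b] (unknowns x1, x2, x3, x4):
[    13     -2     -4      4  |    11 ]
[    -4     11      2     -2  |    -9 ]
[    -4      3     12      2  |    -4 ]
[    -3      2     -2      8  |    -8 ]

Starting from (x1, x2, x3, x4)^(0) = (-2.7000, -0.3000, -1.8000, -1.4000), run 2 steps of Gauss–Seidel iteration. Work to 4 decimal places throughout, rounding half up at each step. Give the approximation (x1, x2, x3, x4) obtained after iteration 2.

Iteration 1:
  x1 = (11 - (-2)·-0.3000 - (-4)·-1.8000 - (4)·-1.4000) / (13) = 0.6769
  x2 = (-9 - (-4)·0.6769 - (2)·-1.8000 - (-2)·-1.4000) / (11) = -0.4993
  x3 = (-4 - (-4)·0.6769 - (3)·-0.4993 - (2)·-1.4000) / (12) = 0.2505
  x4 = (-8 - (-3)·0.6769 - (2)·-0.4993 - (-2)·0.2505) / (8) = -0.5587
Iteration 2:
  x1 = (11 - (-2)·-0.4993 - (-4)·0.2505 - (4)·-0.5587) / (13) = 1.0183
  x2 = (-9 - (-4)·1.0183 - (2)·0.2505 - (-2)·-0.5587) / (11) = -0.5950
  x3 = (-4 - (-4)·1.0183 - (3)·-0.5950 - (2)·-0.5587) / (12) = 0.2480
  x4 = (-8 - (-3)·1.0183 - (2)·-0.5950 - (-2)·0.2480) / (8) = -0.4074

(1.0183, -0.5950, 0.2480, -0.4074)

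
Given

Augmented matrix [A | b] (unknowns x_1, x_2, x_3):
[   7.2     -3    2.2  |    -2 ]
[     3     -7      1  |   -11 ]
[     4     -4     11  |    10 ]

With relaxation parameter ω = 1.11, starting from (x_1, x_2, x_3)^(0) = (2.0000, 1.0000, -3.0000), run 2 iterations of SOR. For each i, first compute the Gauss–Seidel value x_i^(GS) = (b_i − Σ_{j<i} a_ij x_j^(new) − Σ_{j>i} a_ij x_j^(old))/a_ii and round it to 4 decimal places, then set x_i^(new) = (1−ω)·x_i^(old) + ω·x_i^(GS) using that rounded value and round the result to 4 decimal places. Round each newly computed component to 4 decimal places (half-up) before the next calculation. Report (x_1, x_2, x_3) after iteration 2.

(-0.2122, 1.7206, 1.6126)

Iteration 1:
  x_1: GS value = (-2 - (-3)·1.0000 - (2.2)·-3.0000) / (7.2) = 1.0556;  x_1 ← (1−ω)·2.0000 + ω·1.0556 = 0.9517
  x_2: GS value = (-11 - (3)·0.9517 - (1)·-3.0000) / (-7) = 1.5507;  x_2 ← (1−ω)·1.0000 + ω·1.5507 = 1.6113
  x_3: GS value = (10 - (4)·0.9517 - (-4)·1.6113) / (11) = 1.1489;  x_3 ← (1−ω)·-3.0000 + ω·1.1489 = 1.6053
Iteration 2:
  x_1: GS value = (-2 - (-3)·1.6113 - (2.2)·1.6053) / (7.2) = -0.0969;  x_1 ← (1−ω)·0.9517 + ω·-0.0969 = -0.2122
  x_2: GS value = (-11 - (3)·-0.2122 - (1)·1.6053) / (-7) = 1.7098;  x_2 ← (1−ω)·1.6113 + ω·1.7098 = 1.7206
  x_3: GS value = (10 - (4)·-0.2122 - (-4)·1.7206) / (11) = 1.6119;  x_3 ← (1−ω)·1.6053 + ω·1.6119 = 1.6126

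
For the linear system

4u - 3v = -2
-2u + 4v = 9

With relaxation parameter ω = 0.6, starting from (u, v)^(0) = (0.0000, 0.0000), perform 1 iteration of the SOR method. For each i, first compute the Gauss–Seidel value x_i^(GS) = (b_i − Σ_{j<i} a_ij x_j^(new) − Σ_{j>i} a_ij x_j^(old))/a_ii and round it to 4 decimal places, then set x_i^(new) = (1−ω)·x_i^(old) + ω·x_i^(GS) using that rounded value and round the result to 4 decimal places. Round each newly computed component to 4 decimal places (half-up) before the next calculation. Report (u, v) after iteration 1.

(-0.3000, 1.2600)

Iteration 1:
  u: GS value = (-2 - (-3)·0.0000) / (4) = -0.5000;  u ← (1−ω)·0.0000 + ω·-0.5000 = -0.3000
  v: GS value = (9 - (-2)·-0.3000) / (4) = 2.1000;  v ← (1−ω)·0.0000 + ω·2.1000 = 1.2600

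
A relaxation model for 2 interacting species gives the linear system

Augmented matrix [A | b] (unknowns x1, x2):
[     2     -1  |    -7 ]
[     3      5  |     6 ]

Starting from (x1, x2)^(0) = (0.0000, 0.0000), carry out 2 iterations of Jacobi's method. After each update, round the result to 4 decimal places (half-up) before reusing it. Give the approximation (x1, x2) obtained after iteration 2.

(-2.9000, 3.3000)

Iteration 1:
  x1 = (-7 - (-1)·0.0000) / (2) = -3.5000
  x2 = (6 - (3)·0.0000) / (5) = 1.2000
Iteration 2:
  x1 = (-7 - (-1)·1.2000) / (2) = -2.9000
  x2 = (6 - (3)·-3.5000) / (5) = 3.3000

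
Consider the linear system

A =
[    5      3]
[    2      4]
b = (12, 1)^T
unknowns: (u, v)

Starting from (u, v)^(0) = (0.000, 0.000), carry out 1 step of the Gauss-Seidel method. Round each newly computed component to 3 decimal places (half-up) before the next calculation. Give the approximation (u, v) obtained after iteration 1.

(2.400, -0.950)

Iteration 1:
  u = (12 - (3)·0.000) / (5) = 2.400
  v = (1 - (2)·2.400) / (4) = -0.950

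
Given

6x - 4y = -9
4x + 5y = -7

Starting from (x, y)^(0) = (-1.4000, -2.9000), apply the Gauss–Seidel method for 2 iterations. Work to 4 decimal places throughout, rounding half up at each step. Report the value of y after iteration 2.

-0.9182

Iteration 1:
  x = (-9 - (-4)·-2.9000) / (6) = -3.4333
  y = (-7 - (4)·-3.4333) / (5) = 1.3466
Iteration 2:
  x = (-9 - (-4)·1.3466) / (6) = -0.6023
  y = (-7 - (4)·-0.6023) / (5) = -0.9182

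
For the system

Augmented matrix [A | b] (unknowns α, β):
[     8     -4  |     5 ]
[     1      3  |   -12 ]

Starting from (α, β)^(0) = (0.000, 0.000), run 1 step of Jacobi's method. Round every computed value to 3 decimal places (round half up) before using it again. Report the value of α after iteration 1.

Iteration 1:
  α = (5 - (-4)·0.000) / (8) = 0.625
  β = (-12 - (1)·0.000) / (3) = -4.000

0.625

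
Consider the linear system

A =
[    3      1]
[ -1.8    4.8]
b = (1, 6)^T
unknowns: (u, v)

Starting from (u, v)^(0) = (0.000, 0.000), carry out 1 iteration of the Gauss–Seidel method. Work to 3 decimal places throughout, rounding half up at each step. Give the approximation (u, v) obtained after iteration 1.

Iteration 1:
  u = (1 - (1)·0.000) / (3) = 0.333
  v = (6 - (-1.8)·0.333) / (4.8) = 1.375

(0.333, 1.375)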